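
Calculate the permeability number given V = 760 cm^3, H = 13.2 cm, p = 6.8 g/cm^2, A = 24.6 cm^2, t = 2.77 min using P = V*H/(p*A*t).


Formula: Permeability Number P = (V * H) / (p * A * t)
Numerator: V * H = 760 * 13.2 = 10032.0
Denominator: p * A * t = 6.8 * 24.6 * 2.77 = 463.3656
P = 10032.0 / 463.3656 = 21.6503

21.6503


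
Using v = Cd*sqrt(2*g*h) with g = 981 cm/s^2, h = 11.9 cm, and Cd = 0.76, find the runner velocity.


Formula: v = Cd * sqrt(2 * g * h)  (Torricelli with discharge coefficient)
2*g*h = 2 * 981 * 11.9 = 23347.8 cm^2/s^2
sqrt(23347.8) = 152.79987 cm/s
v = 0.76 * 152.79987 = 116.1279 cm/s

Final answer: 116.1279 cm/s


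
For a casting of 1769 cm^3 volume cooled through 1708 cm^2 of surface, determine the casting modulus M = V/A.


Formula: Casting Modulus M = V / A
M = 1769 cm^3 / 1708 cm^2 = 1.0357 cm


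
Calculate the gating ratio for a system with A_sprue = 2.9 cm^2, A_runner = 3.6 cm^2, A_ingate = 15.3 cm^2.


Sprue:Runner:Ingate = 1 : 3.6/2.9 : 15.3/2.9 = 1:1.24:5.28

1:1.24:5.28


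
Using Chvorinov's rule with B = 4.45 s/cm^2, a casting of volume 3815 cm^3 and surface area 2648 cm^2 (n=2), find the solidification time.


Formula: t_s = B * (V/A)^n  (Chvorinov's rule, n=2)
Modulus M = V/A = 3815/2648 = 1.440710 cm
M^2 = 1.440710^2 = 2.075645 cm^2
t_s = 4.45 * 2.075645 = 9.2366 s

9.2366 s


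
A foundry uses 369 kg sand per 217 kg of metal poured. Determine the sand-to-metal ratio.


Formula: Sand-to-Metal Ratio = W_sand / W_metal
Ratio = 369 kg / 217 kg = 1.7005

Final answer: 1.7005


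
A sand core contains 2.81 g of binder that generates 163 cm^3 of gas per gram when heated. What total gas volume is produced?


Formula: V_gas = W_binder * gas_evolution_rate
V = 2.81 g * 163 cm^3/g = 458.0300 cm^3

Answer: 458.0300 cm^3


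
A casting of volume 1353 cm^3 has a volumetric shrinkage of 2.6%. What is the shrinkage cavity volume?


Formula: V_shrink = V_casting * shrinkage_pct / 100
V_shrink = 1353 cm^3 * 2.6 / 100 = 35.1780 cm^3


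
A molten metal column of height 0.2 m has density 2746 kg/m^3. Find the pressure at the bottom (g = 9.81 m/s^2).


Formula: P = rho * g * h
rho * g = 2746 * 9.81 = 26938.26 N/m^3
P = 26938.26 * 0.2 = 5387.6520 Pa

Final answer: 5387.6520 Pa


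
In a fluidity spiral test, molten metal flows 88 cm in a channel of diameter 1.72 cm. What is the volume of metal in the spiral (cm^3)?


Formula: V = pi * (d/2)^2 * L  (cylinder volume)
Radius = 1.72/2 = 0.86 cm
V = pi * 0.86^2 * 88 = 204.4699 cm^3

Answer: 204.4699 cm^3


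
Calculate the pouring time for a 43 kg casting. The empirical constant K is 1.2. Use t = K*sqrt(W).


Formula: t = K * sqrt(W)
sqrt(W) = sqrt(43) = 6.55744
t = 1.2 * 6.55744 = 7.8689 s

7.8689 s


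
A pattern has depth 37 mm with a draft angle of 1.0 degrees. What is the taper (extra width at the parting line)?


Formula: taper = depth * tan(draft_angle)
tan(1.0 deg) = 0.0174551
taper = 37 mm * 0.0174551 = 0.6458 mm

Answer: 0.6458 mm


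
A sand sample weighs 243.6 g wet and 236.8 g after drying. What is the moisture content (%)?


Formula: MC = (W_wet - W_dry) / W_wet * 100
Water mass = 243.6 - 236.8 = 6.8 g
MC = 6.8 / 243.6 * 100 = 2.7915%

Final answer: 2.7915%


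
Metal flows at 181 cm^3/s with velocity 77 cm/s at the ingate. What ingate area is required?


Formula: A_ingate = Q / v  (continuity equation)
A = 181 cm^3/s / 77 cm/s = 2.3506 cm^2

Final answer: 2.3506 cm^2


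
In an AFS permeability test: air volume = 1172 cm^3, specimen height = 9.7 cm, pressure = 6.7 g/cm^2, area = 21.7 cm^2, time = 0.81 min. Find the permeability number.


Formula: Permeability Number P = (V * H) / (p * A * t)
Numerator: V * H = 1172 * 9.7 = 11368.4
Denominator: p * A * t = 6.7 * 21.7 * 0.81 = 117.7659
P = 11368.4 / 117.7659 = 96.5339

96.5339


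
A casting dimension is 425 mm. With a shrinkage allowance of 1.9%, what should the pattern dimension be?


Formula: L_pattern = L_casting * (1 + shrinkage_rate/100)
Shrinkage factor = 1 + 1.9/100 = 1.019
L_pattern = 425 mm * 1.019 = 433.0750 mm

433.0750 mm


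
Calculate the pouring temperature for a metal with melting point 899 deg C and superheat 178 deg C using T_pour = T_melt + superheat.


Formula: T_pour = T_melt + Superheat
T_pour = 899 + 178 = 1077 deg C


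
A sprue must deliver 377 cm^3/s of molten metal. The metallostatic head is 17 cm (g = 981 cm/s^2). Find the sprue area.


Formula: v = sqrt(2*g*h), A = Q/v
Velocity: v = sqrt(2 * 981 * 17) = sqrt(33354) = 182.6308 cm/s
Sprue area: A = Q / v = 377 / 182.6308 = 2.0643 cm^2

Final answer: 2.0643 cm^2


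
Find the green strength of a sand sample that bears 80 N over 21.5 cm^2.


Formula: Compressive Strength = Force / Area
Strength = 80 N / 21.5 cm^2 = 3.7209 N/cm^2

Final answer: 3.7209 N/cm^2


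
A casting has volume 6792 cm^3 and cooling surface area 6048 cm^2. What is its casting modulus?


Formula: Casting Modulus M = V / A
M = 6792 cm^3 / 6048 cm^2 = 1.1230 cm

1.1230 cm


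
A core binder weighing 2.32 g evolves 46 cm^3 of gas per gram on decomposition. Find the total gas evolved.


Formula: V_gas = W_binder * gas_evolution_rate
V = 2.32 g * 46 cm^3/g = 106.7200 cm^3

106.7200 cm^3


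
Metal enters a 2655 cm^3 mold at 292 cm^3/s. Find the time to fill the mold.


Formula: t_fill = V_mold / Q_flow
t = 2655 cm^3 / 292 cm^3/s = 9.0925 s

Final answer: 9.0925 s


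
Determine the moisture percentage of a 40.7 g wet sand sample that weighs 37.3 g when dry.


Formula: MC = (W_wet - W_dry) / W_wet * 100
Water mass = 40.7 - 37.3 = 3.4 g
MC = 3.4 / 40.7 * 100 = 8.3538%


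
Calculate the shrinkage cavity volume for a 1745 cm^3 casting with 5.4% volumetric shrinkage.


Formula: V_shrink = V_casting * shrinkage_pct / 100
V_shrink = 1745 cm^3 * 5.4 / 100 = 94.2300 cm^3

94.2300 cm^3


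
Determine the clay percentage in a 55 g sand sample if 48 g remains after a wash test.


Formula: Clay% = (W_total - W_washed) / W_total * 100
Clay mass = 55 - 48 = 7 g
Clay% = 7 / 55 * 100 = 12.7273%

12.7273%


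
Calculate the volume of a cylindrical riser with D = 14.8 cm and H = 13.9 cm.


Formula: V = pi * (D/2)^2 * H  (cylinder volume)
Radius = D/2 = 14.8/2 = 7.4 cm
V = pi * 7.4^2 * 13.9 = 2391.2672 cm^3

Answer: 2391.2672 cm^3


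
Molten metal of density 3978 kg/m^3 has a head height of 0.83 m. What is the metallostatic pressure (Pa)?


Formula: P = rho * g * h
rho * g = 3978 * 9.81 = 39024.18 N/m^3
P = 39024.18 * 0.83 = 32390.0694 Pa

Final answer: 32390.0694 Pa


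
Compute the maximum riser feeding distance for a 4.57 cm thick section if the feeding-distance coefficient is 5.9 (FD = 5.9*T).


Formula: FD = 5.9 * T  (riser feeding-distance rule)
FD = 5.9 * 4.57 cm = 26.9630 cm

Answer: 26.9630 cm


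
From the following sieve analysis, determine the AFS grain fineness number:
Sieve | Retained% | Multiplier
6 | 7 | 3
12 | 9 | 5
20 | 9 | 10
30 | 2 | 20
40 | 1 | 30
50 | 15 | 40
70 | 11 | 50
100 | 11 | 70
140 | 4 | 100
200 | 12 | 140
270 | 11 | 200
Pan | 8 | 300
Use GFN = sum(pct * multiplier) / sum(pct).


Formula: GFN = sum(pct * multiplier) / sum(pct)
sum(pct * multiplier) = 8826
sum(pct) = 100
GFN = 8826 / 100 = 88.26

Answer: 88.26


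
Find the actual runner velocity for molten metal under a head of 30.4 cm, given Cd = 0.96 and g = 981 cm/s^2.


Formula: v = Cd * sqrt(2 * g * h)  (Torricelli with discharge coefficient)
2*g*h = 2 * 981 * 30.4 = 59644.8 cm^2/s^2
sqrt(59644.8) = 244.22285 cm/s
v = 0.96 * 244.22285 = 234.4539 cm/s

Final answer: 234.4539 cm/s


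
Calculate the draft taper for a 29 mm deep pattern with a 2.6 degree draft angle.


Formula: taper = depth * tan(draft_angle)
tan(2.6 deg) = 0.0454097
taper = 29 mm * 0.0454097 = 1.3169 mm


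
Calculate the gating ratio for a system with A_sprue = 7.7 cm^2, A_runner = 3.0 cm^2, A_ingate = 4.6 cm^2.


Sprue:Runner:Ingate = 1 : 3.0/7.7 : 4.6/7.7 = 1:0.39:0.60

Final answer: 1:0.39:0.60


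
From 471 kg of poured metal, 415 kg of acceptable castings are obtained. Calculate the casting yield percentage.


Formula: Casting Yield = (W_good / W_total) * 100
Yield = (415 kg / 471 kg) * 100 = 88.1104%

Answer: 88.1104%


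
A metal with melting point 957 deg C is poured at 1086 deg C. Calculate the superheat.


Formula: Superheat = T_pour - T_melt
Superheat = 1086 - 957 = 129 deg C

Answer: 129 deg C


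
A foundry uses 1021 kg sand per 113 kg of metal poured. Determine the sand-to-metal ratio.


Formula: Sand-to-Metal Ratio = W_sand / W_metal
Ratio = 1021 kg / 113 kg = 9.0354

Answer: 9.0354


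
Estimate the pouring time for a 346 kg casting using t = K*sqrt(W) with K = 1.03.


Formula: t = K * sqrt(W)
sqrt(W) = sqrt(346) = 18.60108
t = 1.03 * 18.60108 = 19.1591 s

Answer: 19.1591 s


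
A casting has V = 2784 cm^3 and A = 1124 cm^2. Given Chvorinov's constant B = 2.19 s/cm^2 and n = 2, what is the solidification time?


Formula: t_s = B * (V/A)^n  (Chvorinov's rule, n=2)
Modulus M = V/A = 2784/1124 = 2.476868 cm
M^2 = 2.476868^2 = 6.134875 cm^2
t_s = 2.19 * 6.134875 = 13.4354 s

Final answer: 13.4354 s


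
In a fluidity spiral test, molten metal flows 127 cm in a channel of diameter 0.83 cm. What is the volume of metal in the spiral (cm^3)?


Formula: V = pi * (d/2)^2 * L  (cylinder volume)
Radius = 0.83/2 = 0.415 cm
V = pi * 0.415^2 * 127 = 68.7147 cm^3


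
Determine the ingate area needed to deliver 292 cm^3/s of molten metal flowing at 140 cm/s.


Formula: A_ingate = Q / v  (continuity equation)
A = 292 cm^3/s / 140 cm/s = 2.0857 cm^2

2.0857 cm^2


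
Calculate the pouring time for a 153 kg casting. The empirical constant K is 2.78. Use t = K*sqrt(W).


Formula: t = K * sqrt(W)
sqrt(W) = sqrt(153) = 12.36932
t = 2.78 * 12.36932 = 34.3867 s

34.3867 s


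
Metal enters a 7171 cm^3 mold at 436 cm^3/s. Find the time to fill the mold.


Formula: t_fill = V_mold / Q_flow
t = 7171 cm^3 / 436 cm^3/s = 16.4472 s


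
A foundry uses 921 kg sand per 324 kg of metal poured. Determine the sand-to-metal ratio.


Formula: Sand-to-Metal Ratio = W_sand / W_metal
Ratio = 921 kg / 324 kg = 2.8426

2.8426


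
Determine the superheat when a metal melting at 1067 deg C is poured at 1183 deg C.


Formula: Superheat = T_pour - T_melt
Superheat = 1183 - 1067 = 116 deg C


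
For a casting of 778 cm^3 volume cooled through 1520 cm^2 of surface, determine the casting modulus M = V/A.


Formula: Casting Modulus M = V / A
M = 778 cm^3 / 1520 cm^2 = 0.5118 cm


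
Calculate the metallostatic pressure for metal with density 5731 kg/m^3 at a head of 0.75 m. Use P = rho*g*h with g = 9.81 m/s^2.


Formula: P = rho * g * h
rho * g = 5731 * 9.81 = 56221.11 N/m^3
P = 56221.11 * 0.75 = 42165.8325 Pa


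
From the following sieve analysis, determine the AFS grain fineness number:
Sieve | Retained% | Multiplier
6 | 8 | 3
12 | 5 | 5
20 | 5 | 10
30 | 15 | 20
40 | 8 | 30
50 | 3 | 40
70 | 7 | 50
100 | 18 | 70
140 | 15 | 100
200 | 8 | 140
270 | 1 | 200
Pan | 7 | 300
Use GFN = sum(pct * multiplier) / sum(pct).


Formula: GFN = sum(pct * multiplier) / sum(pct)
sum(pct * multiplier) = 7289
sum(pct) = 100
GFN = 7289 / 100 = 72.89


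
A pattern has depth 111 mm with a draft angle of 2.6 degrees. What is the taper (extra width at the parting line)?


Formula: taper = depth * tan(draft_angle)
tan(2.6 deg) = 0.0454097
taper = 111 mm * 0.0454097 = 5.0405 mm

Final answer: 5.0405 mm


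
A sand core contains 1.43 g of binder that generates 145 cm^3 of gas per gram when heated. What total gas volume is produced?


Formula: V_gas = W_binder * gas_evolution_rate
V = 1.43 g * 145 cm^3/g = 207.3500 cm^3

Final answer: 207.3500 cm^3


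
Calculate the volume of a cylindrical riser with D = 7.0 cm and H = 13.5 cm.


Formula: V = pi * (D/2)^2 * H  (cylinder volume)
Radius = D/2 = 7.0/2 = 3.5 cm
V = pi * 3.5^2 * 13.5 = 519.5409 cm^3

519.5409 cm^3


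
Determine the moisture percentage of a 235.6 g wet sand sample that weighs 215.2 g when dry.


Formula: MC = (W_wet - W_dry) / W_wet * 100
Water mass = 235.6 - 215.2 = 20.4 g
MC = 20.4 / 235.6 * 100 = 8.6587%

Answer: 8.6587%


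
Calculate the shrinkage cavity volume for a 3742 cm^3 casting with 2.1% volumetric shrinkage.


Formula: V_shrink = V_casting * shrinkage_pct / 100
V_shrink = 3742 cm^3 * 2.1 / 100 = 78.5820 cm^3

78.5820 cm^3


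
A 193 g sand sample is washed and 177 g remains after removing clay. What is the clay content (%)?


Formula: Clay% = (W_total - W_washed) / W_total * 100
Clay mass = 193 - 177 = 16 g
Clay% = 16 / 193 * 100 = 8.2902%

8.2902%


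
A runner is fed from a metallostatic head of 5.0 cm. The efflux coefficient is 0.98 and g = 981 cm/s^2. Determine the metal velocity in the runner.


Formula: v = Cd * sqrt(2 * g * h)  (Torricelli with discharge coefficient)
2*g*h = 2 * 981 * 5.0 = 9810.0 cm^2/s^2
sqrt(9810.0) = 99.04544 cm/s
v = 0.98 * 99.04544 = 97.0645 cm/s

Answer: 97.0645 cm/s


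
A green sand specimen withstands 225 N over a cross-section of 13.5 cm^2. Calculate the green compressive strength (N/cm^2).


Formula: Compressive Strength = Force / Area
Strength = 225 N / 13.5 cm^2 = 16.6667 N/cm^2

Answer: 16.6667 N/cm^2


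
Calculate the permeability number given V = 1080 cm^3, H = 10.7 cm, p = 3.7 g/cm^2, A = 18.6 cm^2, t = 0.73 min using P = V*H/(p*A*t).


Formula: Permeability Number P = (V * H) / (p * A * t)
Numerator: V * H = 1080 * 10.7 = 11556.0
Denominator: p * A * t = 3.7 * 18.6 * 0.73 = 50.2386
P = 11556.0 / 50.2386 = 230.0223

Answer: 230.0223


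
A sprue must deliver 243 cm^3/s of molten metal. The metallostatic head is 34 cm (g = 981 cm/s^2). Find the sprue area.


Formula: v = sqrt(2*g*h), A = Q/v
Velocity: v = sqrt(2 * 981 * 34) = sqrt(66708) = 258.2789 cm/s
Sprue area: A = Q / v = 243 / 258.2789 = 0.9408 cm^2


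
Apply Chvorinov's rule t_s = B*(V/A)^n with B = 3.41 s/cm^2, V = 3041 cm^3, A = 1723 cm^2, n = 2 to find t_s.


Formula: t_s = B * (V/A)^n  (Chvorinov's rule, n=2)
Modulus M = V/A = 3041/1723 = 1.764945 cm
M^2 = 1.764945^2 = 3.115031 cm^2
t_s = 3.41 * 3.115031 = 10.6223 s

Final answer: 10.6223 s


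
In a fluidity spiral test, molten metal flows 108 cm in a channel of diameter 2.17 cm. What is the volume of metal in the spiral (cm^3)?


Formula: V = pi * (d/2)^2 * L  (cylinder volume)
Radius = 2.17/2 = 1.085 cm
V = pi * 1.085^2 * 108 = 399.4230 cm^3

Answer: 399.4230 cm^3


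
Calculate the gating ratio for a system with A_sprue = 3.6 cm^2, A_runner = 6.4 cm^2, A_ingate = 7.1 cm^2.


Sprue:Runner:Ingate = 1 : 6.4/3.6 : 7.1/3.6 = 1:1.78:1.97

1:1.78:1.97


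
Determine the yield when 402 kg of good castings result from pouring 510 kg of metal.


Formula: Casting Yield = (W_good / W_total) * 100
Yield = (402 kg / 510 kg) * 100 = 78.8235%

78.8235%


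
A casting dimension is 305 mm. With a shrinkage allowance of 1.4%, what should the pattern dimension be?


Formula: L_pattern = L_casting * (1 + shrinkage_rate/100)
Shrinkage factor = 1 + 1.4/100 = 1.014
L_pattern = 305 mm * 1.014 = 309.2700 mm

Final answer: 309.2700 mm


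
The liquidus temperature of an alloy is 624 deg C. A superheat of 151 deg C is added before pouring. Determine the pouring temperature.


Formula: T_pour = T_melt + Superheat
T_pour = 624 + 151 = 775 deg C

775 deg C


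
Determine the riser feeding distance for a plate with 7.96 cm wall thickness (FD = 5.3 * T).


Formula: FD = 5.3 * T  (riser feeding-distance rule)
FD = 5.3 * 7.96 cm = 42.1880 cm

42.1880 cm


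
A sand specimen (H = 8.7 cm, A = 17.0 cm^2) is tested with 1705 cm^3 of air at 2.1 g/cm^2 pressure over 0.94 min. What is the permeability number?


Formula: Permeability Number P = (V * H) / (p * A * t)
Numerator: V * H = 1705 * 8.7 = 14833.5
Denominator: p * A * t = 2.1 * 17.0 * 0.94 = 33.558
P = 14833.5 / 33.558 = 442.0257

Final answer: 442.0257


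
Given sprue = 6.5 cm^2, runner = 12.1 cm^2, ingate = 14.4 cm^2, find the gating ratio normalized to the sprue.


Sprue:Runner:Ingate = 1 : 12.1/6.5 : 14.4/6.5 = 1:1.86:2.22

1:1.86:2.22


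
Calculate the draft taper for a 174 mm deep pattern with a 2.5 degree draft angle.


Formula: taper = depth * tan(draft_angle)
tan(2.5 deg) = 0.0436609
taper = 174 mm * 0.0436609 = 7.5970 mm


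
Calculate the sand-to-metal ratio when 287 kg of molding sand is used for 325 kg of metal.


Formula: Sand-to-Metal Ratio = W_sand / W_metal
Ratio = 287 kg / 325 kg = 0.8831

Answer: 0.8831


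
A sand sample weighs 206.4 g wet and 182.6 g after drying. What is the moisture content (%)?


Formula: MC = (W_wet - W_dry) / W_wet * 100
Water mass = 206.4 - 182.6 = 23.8 g
MC = 23.8 / 206.4 * 100 = 11.5310%


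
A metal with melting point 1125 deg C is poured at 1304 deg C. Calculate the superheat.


Formula: Superheat = T_pour - T_melt
Superheat = 1304 - 1125 = 179 deg C

Final answer: 179 deg C


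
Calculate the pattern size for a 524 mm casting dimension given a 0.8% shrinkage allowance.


Formula: L_pattern = L_casting * (1 + shrinkage_rate/100)
Shrinkage factor = 1 + 0.8/100 = 1.008
L_pattern = 524 mm * 1.008 = 528.1920 mm


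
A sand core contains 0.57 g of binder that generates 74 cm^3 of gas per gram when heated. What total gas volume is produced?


Formula: V_gas = W_binder * gas_evolution_rate
V = 0.57 g * 74 cm^3/g = 42.1800 cm^3

Answer: 42.1800 cm^3


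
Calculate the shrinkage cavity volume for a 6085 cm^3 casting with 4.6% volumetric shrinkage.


Formula: V_shrink = V_casting * shrinkage_pct / 100
V_shrink = 6085 cm^3 * 4.6 / 100 = 279.9100 cm^3

279.9100 cm^3


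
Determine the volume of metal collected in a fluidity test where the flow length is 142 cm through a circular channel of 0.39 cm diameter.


Formula: V = pi * (d/2)^2 * L  (cylinder volume)
Radius = 0.39/2 = 0.195 cm
V = pi * 0.195^2 * 142 = 16.9632 cm^3

Final answer: 16.9632 cm^3


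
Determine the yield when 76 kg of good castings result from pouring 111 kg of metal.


Formula: Casting Yield = (W_good / W_total) * 100
Yield = (76 kg / 111 kg) * 100 = 68.4685%

68.4685%


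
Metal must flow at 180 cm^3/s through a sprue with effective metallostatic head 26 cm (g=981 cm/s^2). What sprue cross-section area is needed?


Formula: v = sqrt(2*g*h), A = Q/v
Velocity: v = sqrt(2 * 981 * 26) = sqrt(51012) = 225.8584 cm/s
Sprue area: A = Q / v = 180 / 225.8584 = 0.7970 cm^2


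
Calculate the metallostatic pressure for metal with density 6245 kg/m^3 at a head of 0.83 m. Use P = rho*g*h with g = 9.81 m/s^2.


Formula: P = rho * g * h
rho * g = 6245 * 9.81 = 61263.45 N/m^3
P = 61263.45 * 0.83 = 50848.6635 Pa

Answer: 50848.6635 Pa


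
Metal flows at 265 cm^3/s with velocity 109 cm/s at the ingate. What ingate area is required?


Formula: A_ingate = Q / v  (continuity equation)
A = 265 cm^3/s / 109 cm/s = 2.4312 cm^2


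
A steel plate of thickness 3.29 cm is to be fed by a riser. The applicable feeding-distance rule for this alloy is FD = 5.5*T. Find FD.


Formula: FD = 5.5 * T  (riser feeding-distance rule)
FD = 5.5 * 3.29 cm = 18.0950 cm


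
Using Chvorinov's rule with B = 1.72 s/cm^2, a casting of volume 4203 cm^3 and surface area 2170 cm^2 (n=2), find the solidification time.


Formula: t_s = B * (V/A)^n  (Chvorinov's rule, n=2)
Modulus M = V/A = 4203/2170 = 1.936866 cm
M^2 = 1.936866^2 = 3.751450 cm^2
t_s = 1.72 * 3.751450 = 6.4525 s


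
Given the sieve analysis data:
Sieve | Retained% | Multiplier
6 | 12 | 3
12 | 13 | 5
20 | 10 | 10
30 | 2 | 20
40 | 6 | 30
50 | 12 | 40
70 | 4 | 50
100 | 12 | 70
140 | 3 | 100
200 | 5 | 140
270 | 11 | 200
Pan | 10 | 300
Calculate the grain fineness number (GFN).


Formula: GFN = sum(pct * multiplier) / sum(pct)
sum(pct * multiplier) = 8141
sum(pct) = 100
GFN = 8141 / 100 = 81.41


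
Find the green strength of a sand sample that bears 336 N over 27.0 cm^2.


Formula: Compressive Strength = Force / Area
Strength = 336 N / 27.0 cm^2 = 12.4444 N/cm^2


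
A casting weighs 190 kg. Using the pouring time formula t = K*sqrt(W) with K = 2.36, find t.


Formula: t = K * sqrt(W)
sqrt(W) = sqrt(190) = 13.78405
t = 2.36 * 13.78405 = 32.5304 s

Final answer: 32.5304 s


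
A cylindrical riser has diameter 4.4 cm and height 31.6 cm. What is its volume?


Formula: V = pi * (D/2)^2 * H  (cylinder volume)
Radius = D/2 = 4.4/2 = 2.2 cm
V = pi * 2.2^2 * 31.6 = 480.4877 cm^3

480.4877 cm^3


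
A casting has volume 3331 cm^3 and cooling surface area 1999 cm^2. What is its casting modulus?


Formula: Casting Modulus M = V / A
M = 3331 cm^3 / 1999 cm^2 = 1.6663 cm


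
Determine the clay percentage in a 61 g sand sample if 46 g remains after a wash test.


Formula: Clay% = (W_total - W_washed) / W_total * 100
Clay mass = 61 - 46 = 15 g
Clay% = 15 / 61 * 100 = 24.5902%


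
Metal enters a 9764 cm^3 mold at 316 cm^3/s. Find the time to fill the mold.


Formula: t_fill = V_mold / Q_flow
t = 9764 cm^3 / 316 cm^3/s = 30.8987 s

Final answer: 30.8987 s


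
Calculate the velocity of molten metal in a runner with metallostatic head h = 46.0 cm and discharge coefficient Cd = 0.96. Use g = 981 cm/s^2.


Formula: v = Cd * sqrt(2 * g * h)  (Torricelli with discharge coefficient)
2*g*h = 2 * 981 * 46.0 = 90252.0 cm^2/s^2
sqrt(90252.0) = 300.41971 cm/s
v = 0.96 * 300.41971 = 288.4029 cm/s

Final answer: 288.4029 cm/s


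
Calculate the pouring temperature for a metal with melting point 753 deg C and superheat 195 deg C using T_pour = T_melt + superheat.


Formula: T_pour = T_melt + Superheat
T_pour = 753 + 195 = 948 deg C

Answer: 948 deg C


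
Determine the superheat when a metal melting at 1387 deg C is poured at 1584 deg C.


Formula: Superheat = T_pour - T_melt
Superheat = 1584 - 1387 = 197 deg C

Final answer: 197 deg C


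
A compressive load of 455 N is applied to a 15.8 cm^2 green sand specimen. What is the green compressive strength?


Formula: Compressive Strength = Force / Area
Strength = 455 N / 15.8 cm^2 = 28.7975 N/cm^2


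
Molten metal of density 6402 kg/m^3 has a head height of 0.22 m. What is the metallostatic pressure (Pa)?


Formula: P = rho * g * h
rho * g = 6402 * 9.81 = 62803.62 N/m^3
P = 62803.62 * 0.22 = 13816.7964 Pa

Final answer: 13816.7964 Pa


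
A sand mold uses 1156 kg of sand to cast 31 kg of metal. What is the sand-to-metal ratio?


Formula: Sand-to-Metal Ratio = W_sand / W_metal
Ratio = 1156 kg / 31 kg = 37.2903

37.2903


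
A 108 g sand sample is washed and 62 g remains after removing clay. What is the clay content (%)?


Formula: Clay% = (W_total - W_washed) / W_total * 100
Clay mass = 108 - 62 = 46 g
Clay% = 46 / 108 * 100 = 42.5926%

Answer: 42.5926%


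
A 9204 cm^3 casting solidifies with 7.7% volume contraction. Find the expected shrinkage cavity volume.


Formula: V_shrink = V_casting * shrinkage_pct / 100
V_shrink = 9204 cm^3 * 7.7 / 100 = 708.7080 cm^3

Final answer: 708.7080 cm^3


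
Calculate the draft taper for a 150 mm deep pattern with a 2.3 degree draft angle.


Formula: taper = depth * tan(draft_angle)
tan(2.3 deg) = 0.0401641
taper = 150 mm * 0.0401641 = 6.0246 mm

6.0246 mm


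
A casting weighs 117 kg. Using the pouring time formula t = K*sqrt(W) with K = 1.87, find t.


Formula: t = K * sqrt(W)
sqrt(W) = sqrt(117) = 10.81665
t = 1.87 * 10.81665 = 20.2271 s

Answer: 20.2271 s


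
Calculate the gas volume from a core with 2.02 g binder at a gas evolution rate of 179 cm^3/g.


Formula: V_gas = W_binder * gas_evolution_rate
V = 2.02 g * 179 cm^3/g = 361.5800 cm^3

361.5800 cm^3


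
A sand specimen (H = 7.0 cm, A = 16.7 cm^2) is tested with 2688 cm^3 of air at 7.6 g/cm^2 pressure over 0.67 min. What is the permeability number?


Formula: Permeability Number P = (V * H) / (p * A * t)
Numerator: V * H = 2688 * 7.0 = 18816.0
Denominator: p * A * t = 7.6 * 16.7 * 0.67 = 85.0364
P = 18816.0 / 85.0364 = 221.2700


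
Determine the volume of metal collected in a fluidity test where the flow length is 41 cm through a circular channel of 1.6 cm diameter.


Formula: V = pi * (d/2)^2 * L  (cylinder volume)
Radius = 1.6/2 = 0.8 cm
V = pi * 0.8^2 * 41 = 82.4354 cm^3


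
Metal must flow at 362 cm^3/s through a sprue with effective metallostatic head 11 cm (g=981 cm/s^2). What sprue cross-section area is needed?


Formula: v = sqrt(2*g*h), A = Q/v
Velocity: v = sqrt(2 * 981 * 11) = sqrt(21582) = 146.9081 cm/s
Sprue area: A = Q / v = 362 / 146.9081 = 2.4641 cm^2


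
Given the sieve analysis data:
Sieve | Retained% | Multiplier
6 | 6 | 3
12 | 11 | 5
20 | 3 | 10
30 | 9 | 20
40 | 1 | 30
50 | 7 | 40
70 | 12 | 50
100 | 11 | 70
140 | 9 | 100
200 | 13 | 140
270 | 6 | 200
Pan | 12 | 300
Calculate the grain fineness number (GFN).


Formula: GFN = sum(pct * multiplier) / sum(pct)
sum(pct * multiplier) = 9483
sum(pct) = 100
GFN = 9483 / 100 = 94.83

94.83


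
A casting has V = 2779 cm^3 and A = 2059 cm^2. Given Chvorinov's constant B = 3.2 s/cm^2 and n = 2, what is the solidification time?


Formula: t_s = B * (V/A)^n  (Chvorinov's rule, n=2)
Modulus M = V/A = 2779/2059 = 1.349684 cm
M^2 = 1.349684^2 = 1.821647 cm^2
t_s = 3.2 * 1.821647 = 5.8293 s


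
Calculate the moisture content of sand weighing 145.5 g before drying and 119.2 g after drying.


Formula: MC = (W_wet - W_dry) / W_wet * 100
Water mass = 145.5 - 119.2 = 26.3 g
MC = 26.3 / 145.5 * 100 = 18.0756%

18.0756%


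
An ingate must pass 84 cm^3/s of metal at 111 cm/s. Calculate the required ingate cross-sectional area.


Formula: A_ingate = Q / v  (continuity equation)
A = 84 cm^3/s / 111 cm/s = 0.7568 cm^2

0.7568 cm^2


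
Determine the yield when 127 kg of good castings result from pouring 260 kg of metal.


Formula: Casting Yield = (W_good / W_total) * 100
Yield = (127 kg / 260 kg) * 100 = 48.8462%

48.8462%


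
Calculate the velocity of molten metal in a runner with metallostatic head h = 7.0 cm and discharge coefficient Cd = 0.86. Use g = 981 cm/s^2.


Formula: v = Cd * sqrt(2 * g * h)  (Torricelli with discharge coefficient)
2*g*h = 2 * 981 * 7.0 = 13734.0 cm^2/s^2
sqrt(13734.0) = 117.19215 cm/s
v = 0.86 * 117.19215 = 100.7852 cm/s

Final answer: 100.7852 cm/s


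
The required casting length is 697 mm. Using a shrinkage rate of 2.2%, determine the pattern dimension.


Formula: L_pattern = L_casting * (1 + shrinkage_rate/100)
Shrinkage factor = 1 + 2.2/100 = 1.022
L_pattern = 697 mm * 1.022 = 712.3340 mm

Final answer: 712.3340 mm


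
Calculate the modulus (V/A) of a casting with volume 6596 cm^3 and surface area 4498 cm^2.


Formula: Casting Modulus M = V / A
M = 6596 cm^3 / 4498 cm^2 = 1.4664 cm

Answer: 1.4664 cm


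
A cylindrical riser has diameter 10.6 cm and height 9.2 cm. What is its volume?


Formula: V = pi * (D/2)^2 * H  (cylinder volume)
Radius = D/2 = 10.6/2 = 5.3 cm
V = pi * 5.3^2 * 9.2 = 811.8755 cm^3

811.8755 cm^3


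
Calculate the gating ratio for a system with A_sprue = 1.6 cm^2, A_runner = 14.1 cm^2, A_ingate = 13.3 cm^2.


Sprue:Runner:Ingate = 1 : 14.1/1.6 : 13.3/1.6 = 1:8.81:8.31


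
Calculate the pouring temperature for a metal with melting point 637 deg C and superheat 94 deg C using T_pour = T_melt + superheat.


Formula: T_pour = T_melt + Superheat
T_pour = 637 + 94 = 731 deg C


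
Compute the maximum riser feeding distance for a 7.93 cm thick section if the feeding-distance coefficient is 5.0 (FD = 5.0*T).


Formula: FD = 5.0 * T  (riser feeding-distance rule)
FD = 5.0 * 7.93 cm = 39.6500 cm

Final answer: 39.6500 cm


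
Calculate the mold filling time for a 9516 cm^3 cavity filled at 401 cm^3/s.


Formula: t_fill = V_mold / Q_flow
t = 9516 cm^3 / 401 cm^3/s = 23.7307 s

Answer: 23.7307 s


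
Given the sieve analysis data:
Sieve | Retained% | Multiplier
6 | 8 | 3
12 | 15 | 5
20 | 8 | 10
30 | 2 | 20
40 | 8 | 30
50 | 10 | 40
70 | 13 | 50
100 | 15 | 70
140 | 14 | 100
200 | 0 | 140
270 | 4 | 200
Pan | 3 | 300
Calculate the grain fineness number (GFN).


Formula: GFN = sum(pct * multiplier) / sum(pct)
sum(pct * multiplier) = 5659
sum(pct) = 100
GFN = 5659 / 100 = 56.59


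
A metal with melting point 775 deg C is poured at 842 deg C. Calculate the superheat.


Formula: Superheat = T_pour - T_melt
Superheat = 842 - 775 = 67 deg C


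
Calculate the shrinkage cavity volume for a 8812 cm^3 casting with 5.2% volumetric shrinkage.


Formula: V_shrink = V_casting * shrinkage_pct / 100
V_shrink = 8812 cm^3 * 5.2 / 100 = 458.2240 cm^3


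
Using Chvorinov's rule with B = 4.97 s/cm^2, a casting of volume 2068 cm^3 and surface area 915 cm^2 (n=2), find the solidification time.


Formula: t_s = B * (V/A)^n  (Chvorinov's rule, n=2)
Modulus M = V/A = 2068/915 = 2.260109 cm
M^2 = 2.260109^2 = 5.108093 cm^2
t_s = 4.97 * 5.108093 = 25.3872 s

25.3872 s


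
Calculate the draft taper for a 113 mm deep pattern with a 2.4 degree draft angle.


Formula: taper = depth * tan(draft_angle)
tan(2.4 deg) = 0.0419124
taper = 113 mm * 0.0419124 = 4.7361 mm


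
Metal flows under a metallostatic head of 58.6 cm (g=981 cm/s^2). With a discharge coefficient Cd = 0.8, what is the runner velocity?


Formula: v = Cd * sqrt(2 * g * h)  (Torricelli with discharge coefficient)
2*g*h = 2 * 981 * 58.6 = 114973.2 cm^2/s^2
sqrt(114973.2) = 339.07698 cm/s
v = 0.8 * 339.07698 = 271.2616 cm/s

271.2616 cm/s


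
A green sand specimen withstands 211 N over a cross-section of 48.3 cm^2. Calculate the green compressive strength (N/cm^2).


Formula: Compressive Strength = Force / Area
Strength = 211 N / 48.3 cm^2 = 4.3685 N/cm^2


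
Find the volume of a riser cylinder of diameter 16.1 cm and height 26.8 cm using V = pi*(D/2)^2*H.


Formula: V = pi * (D/2)^2 * H  (cylinder volume)
Radius = D/2 = 16.1/2 = 8.05 cm
V = pi * 8.05^2 * 26.8 = 5456.0260 cm^3


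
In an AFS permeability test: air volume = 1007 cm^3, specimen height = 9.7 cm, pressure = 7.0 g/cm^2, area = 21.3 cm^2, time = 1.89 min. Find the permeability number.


Formula: Permeability Number P = (V * H) / (p * A * t)
Numerator: V * H = 1007 * 9.7 = 9767.9
Denominator: p * A * t = 7.0 * 21.3 * 1.89 = 281.799
P = 9767.9 / 281.799 = 34.6626

Answer: 34.6626


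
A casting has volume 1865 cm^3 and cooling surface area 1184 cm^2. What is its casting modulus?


Formula: Casting Modulus M = V / A
M = 1865 cm^3 / 1184 cm^2 = 1.5752 cm

1.5752 cm


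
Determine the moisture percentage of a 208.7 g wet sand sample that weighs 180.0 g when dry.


Formula: MC = (W_wet - W_dry) / W_wet * 100
Water mass = 208.7 - 180.0 = 28.7 g
MC = 28.7 / 208.7 * 100 = 13.7518%

Answer: 13.7518%


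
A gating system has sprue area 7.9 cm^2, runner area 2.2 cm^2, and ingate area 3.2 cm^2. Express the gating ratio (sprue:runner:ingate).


Sprue:Runner:Ingate = 1 : 2.2/7.9 : 3.2/7.9 = 1:0.28:0.41

1:0.28:0.41


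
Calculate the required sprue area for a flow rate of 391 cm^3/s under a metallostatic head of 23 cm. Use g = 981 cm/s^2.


Formula: v = sqrt(2*g*h), A = Q/v
Velocity: v = sqrt(2 * 981 * 23) = sqrt(45126) = 212.4288 cm/s
Sprue area: A = Q / v = 391 / 212.4288 = 1.8406 cm^2

Final answer: 1.8406 cm^2


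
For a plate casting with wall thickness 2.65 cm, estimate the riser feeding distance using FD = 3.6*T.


Formula: FD = 3.6 * T  (riser feeding-distance rule)
FD = 3.6 * 2.65 cm = 9.5400 cm

Answer: 9.5400 cm


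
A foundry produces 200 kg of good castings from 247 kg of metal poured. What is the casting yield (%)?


Formula: Casting Yield = (W_good / W_total) * 100
Yield = (200 kg / 247 kg) * 100 = 80.9717%

80.9717%


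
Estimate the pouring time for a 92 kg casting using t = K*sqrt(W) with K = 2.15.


Formula: t = K * sqrt(W)
sqrt(W) = sqrt(92) = 9.59166
t = 2.15 * 9.59166 = 20.6221 s

Final answer: 20.6221 s


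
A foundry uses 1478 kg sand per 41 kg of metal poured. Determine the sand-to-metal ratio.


Formula: Sand-to-Metal Ratio = W_sand / W_metal
Ratio = 1478 kg / 41 kg = 36.0488

36.0488


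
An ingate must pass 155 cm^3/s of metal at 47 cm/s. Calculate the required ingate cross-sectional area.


Formula: A_ingate = Q / v  (continuity equation)
A = 155 cm^3/s / 47 cm/s = 3.2979 cm^2

Final answer: 3.2979 cm^2


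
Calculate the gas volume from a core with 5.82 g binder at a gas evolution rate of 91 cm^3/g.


Formula: V_gas = W_binder * gas_evolution_rate
V = 5.82 g * 91 cm^3/g = 529.6200 cm^3

Answer: 529.6200 cm^3


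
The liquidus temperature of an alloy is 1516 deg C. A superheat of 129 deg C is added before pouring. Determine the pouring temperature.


Formula: T_pour = T_melt + Superheat
T_pour = 1516 + 129 = 1645 deg C

Final answer: 1645 deg C


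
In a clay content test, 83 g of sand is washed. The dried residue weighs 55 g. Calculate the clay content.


Formula: Clay% = (W_total - W_washed) / W_total * 100
Clay mass = 83 - 55 = 28 g
Clay% = 28 / 83 * 100 = 33.7349%


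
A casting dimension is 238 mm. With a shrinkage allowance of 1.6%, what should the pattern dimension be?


Formula: L_pattern = L_casting * (1 + shrinkage_rate/100)
Shrinkage factor = 1 + 1.6/100 = 1.016
L_pattern = 238 mm * 1.016 = 241.8080 mm


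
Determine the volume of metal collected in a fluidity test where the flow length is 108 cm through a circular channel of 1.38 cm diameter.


Formula: V = pi * (d/2)^2 * L  (cylinder volume)
Radius = 1.38/2 = 0.69 cm
V = pi * 0.69^2 * 108 = 161.5369 cm^3

161.5369 cm^3


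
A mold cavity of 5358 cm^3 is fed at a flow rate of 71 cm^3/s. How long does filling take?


Formula: t_fill = V_mold / Q_flow
t = 5358 cm^3 / 71 cm^3/s = 75.4648 s

Answer: 75.4648 s


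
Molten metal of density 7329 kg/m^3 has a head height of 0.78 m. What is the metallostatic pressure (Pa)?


Formula: P = rho * g * h
rho * g = 7329 * 9.81 = 71897.49 N/m^3
P = 71897.49 * 0.78 = 56080.0422 Pa

56080.0422 Pa


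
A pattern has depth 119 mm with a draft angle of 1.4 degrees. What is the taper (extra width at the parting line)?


Formula: taper = depth * tan(draft_angle)
tan(1.4 deg) = 0.0244395
taper = 119 mm * 0.0244395 = 2.9083 mm

2.9083 mm


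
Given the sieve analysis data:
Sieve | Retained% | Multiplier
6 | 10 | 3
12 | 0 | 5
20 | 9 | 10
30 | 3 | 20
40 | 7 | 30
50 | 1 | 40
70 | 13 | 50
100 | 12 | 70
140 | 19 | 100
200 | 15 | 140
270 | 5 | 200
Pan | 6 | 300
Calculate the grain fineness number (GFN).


Formula: GFN = sum(pct * multiplier) / sum(pct)
sum(pct * multiplier) = 8720
sum(pct) = 100
GFN = 8720 / 100 = 87.20

Answer: 87.20


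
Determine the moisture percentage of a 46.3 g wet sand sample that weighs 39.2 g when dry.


Formula: MC = (W_wet - W_dry) / W_wet * 100
Water mass = 46.3 - 39.2 = 7.1 g
MC = 7.1 / 46.3 * 100 = 15.3348%


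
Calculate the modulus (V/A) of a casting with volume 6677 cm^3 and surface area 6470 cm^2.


Formula: Casting Modulus M = V / A
M = 6677 cm^3 / 6470 cm^2 = 1.0320 cm


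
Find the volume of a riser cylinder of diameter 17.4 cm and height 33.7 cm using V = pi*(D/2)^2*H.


Formula: V = pi * (D/2)^2 * H  (cylinder volume)
Radius = D/2 = 17.4/2 = 8.7 cm
V = pi * 8.7^2 * 33.7 = 8013.4269 cm^3

8013.4269 cm^3


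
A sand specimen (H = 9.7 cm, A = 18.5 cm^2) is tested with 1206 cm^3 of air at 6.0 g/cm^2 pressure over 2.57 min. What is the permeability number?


Formula: Permeability Number P = (V * H) / (p * A * t)
Numerator: V * H = 1206 * 9.7 = 11698.2
Denominator: p * A * t = 6.0 * 18.5 * 2.57 = 285.27
P = 11698.2 / 285.27 = 41.0075

41.0075


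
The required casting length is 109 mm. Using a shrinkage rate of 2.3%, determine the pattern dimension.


Formula: L_pattern = L_casting * (1 + shrinkage_rate/100)
Shrinkage factor = 1 + 2.3/100 = 1.023
L_pattern = 109 mm * 1.023 = 111.5070 mm


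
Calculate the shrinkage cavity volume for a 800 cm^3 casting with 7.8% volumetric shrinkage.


Formula: V_shrink = V_casting * shrinkage_pct / 100
V_shrink = 800 cm^3 * 7.8 / 100 = 62.4000 cm^3

62.4000 cm^3


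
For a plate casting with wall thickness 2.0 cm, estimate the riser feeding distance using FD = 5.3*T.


Formula: FD = 5.3 * T  (riser feeding-distance rule)
FD = 5.3 * 2.0 cm = 10.6000 cm

Final answer: 10.6000 cm


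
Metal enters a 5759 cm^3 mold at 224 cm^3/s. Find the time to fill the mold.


Formula: t_fill = V_mold / Q_flow
t = 5759 cm^3 / 224 cm^3/s = 25.7098 s

Final answer: 25.7098 s


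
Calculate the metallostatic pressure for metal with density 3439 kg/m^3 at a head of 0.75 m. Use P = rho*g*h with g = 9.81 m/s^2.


Formula: P = rho * g * h
rho * g = 3439 * 9.81 = 33736.59 N/m^3
P = 33736.59 * 0.75 = 25302.4425 Pa

Answer: 25302.4425 Pa


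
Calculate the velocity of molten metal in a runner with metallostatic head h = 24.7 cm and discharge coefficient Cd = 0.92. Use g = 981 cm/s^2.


Formula: v = Cd * sqrt(2 * g * h)  (Torricelli with discharge coefficient)
2*g*h = 2 * 981 * 24.7 = 48461.4 cm^2/s^2
sqrt(48461.4) = 220.13950 cm/s
v = 0.92 * 220.13950 = 202.5283 cm/s

202.5283 cm/s


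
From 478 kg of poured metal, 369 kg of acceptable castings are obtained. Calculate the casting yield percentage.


Formula: Casting Yield = (W_good / W_total) * 100
Yield = (369 kg / 478 kg) * 100 = 77.1967%

77.1967%


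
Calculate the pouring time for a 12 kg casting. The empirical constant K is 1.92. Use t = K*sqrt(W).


Formula: t = K * sqrt(W)
sqrt(W) = sqrt(12) = 3.46410
t = 1.92 * 3.46410 = 6.6511 s

Answer: 6.6511 s


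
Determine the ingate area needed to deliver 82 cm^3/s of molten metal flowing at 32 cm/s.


Formula: A_ingate = Q / v  (continuity equation)
A = 82 cm^3/s / 32 cm/s = 2.5625 cm^2

Final answer: 2.5625 cm^2


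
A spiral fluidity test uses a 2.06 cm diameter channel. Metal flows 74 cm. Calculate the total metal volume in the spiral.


Formula: V = pi * (d/2)^2 * L  (cylinder volume)
Radius = 2.06/2 = 1.03 cm
V = pi * 1.03^2 * 74 = 246.6358 cm^3

Answer: 246.6358 cm^3


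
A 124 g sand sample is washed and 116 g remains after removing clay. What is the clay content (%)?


Formula: Clay% = (W_total - W_washed) / W_total * 100
Clay mass = 124 - 116 = 8 g
Clay% = 8 / 124 * 100 = 6.4516%

6.4516%


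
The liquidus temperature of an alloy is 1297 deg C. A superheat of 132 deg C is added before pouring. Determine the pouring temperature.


Formula: T_pour = T_melt + Superheat
T_pour = 1297 + 132 = 1429 deg C

1429 deg C


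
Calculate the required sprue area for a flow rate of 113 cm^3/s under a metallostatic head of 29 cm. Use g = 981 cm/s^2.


Formula: v = sqrt(2*g*h), A = Q/v
Velocity: v = sqrt(2 * 981 * 29) = sqrt(56898) = 238.5330 cm/s
Sprue area: A = Q / v = 113 / 238.5330 = 0.4737 cm^2

Answer: 0.4737 cm^2


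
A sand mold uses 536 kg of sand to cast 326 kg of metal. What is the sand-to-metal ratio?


Formula: Sand-to-Metal Ratio = W_sand / W_metal
Ratio = 536 kg / 326 kg = 1.6442


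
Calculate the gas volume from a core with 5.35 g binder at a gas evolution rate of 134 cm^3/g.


Formula: V_gas = W_binder * gas_evolution_rate
V = 5.35 g * 134 cm^3/g = 716.9000 cm^3

Answer: 716.9000 cm^3


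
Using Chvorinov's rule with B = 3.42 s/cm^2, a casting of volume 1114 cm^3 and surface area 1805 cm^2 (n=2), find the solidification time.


Formula: t_s = B * (V/A)^n  (Chvorinov's rule, n=2)
Modulus M = V/A = 1114/1805 = 0.617175 cm
M^2 = 0.617175^2 = 0.380905 cm^2
t_s = 3.42 * 0.380905 = 1.3027 s

1.3027 s


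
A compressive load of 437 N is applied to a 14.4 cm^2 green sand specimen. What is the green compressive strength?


Formula: Compressive Strength = Force / Area
Strength = 437 N / 14.4 cm^2 = 30.3472 N/cm^2

Final answer: 30.3472 N/cm^2
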